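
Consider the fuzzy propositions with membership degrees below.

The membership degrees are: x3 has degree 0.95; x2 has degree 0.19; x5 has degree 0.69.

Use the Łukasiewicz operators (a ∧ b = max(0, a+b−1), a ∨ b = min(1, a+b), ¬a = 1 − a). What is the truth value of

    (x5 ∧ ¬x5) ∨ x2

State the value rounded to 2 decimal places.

¬x5 = 1 − 0.69 = 0.31
x5 ∧ ¬x5 = max(0, a+b−1) on (0.69, 0.31) = 0.00
(x5 ∧ ¬x5) ∨ x2 = min(1, a+b) on (0.00, 0.19) = 0.19

0.19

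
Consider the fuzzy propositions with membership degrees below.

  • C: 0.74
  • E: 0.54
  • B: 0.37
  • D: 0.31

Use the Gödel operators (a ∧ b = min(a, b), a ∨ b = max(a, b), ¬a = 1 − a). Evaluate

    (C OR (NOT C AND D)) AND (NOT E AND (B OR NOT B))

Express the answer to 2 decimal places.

0.46

NOT C = 1 − 0.74 = 0.26
NOT C AND D = min(a, b) on (0.26, 0.31) = 0.26
C OR (NOT C AND D) = max(a, b) on (0.74, 0.26) = 0.74
NOT E = 1 − 0.54 = 0.46
NOT B = 1 − 0.37 = 0.63
B OR NOT B = max(a, b) on (0.37, 0.63) = 0.63
NOT E AND (B OR NOT B) = min(a, b) on (0.46, 0.63) = 0.46
(C OR (NOT C AND D)) AND (NOT E AND (B OR NOT B)) = min(a, b) on (0.74, 0.46) = 0.46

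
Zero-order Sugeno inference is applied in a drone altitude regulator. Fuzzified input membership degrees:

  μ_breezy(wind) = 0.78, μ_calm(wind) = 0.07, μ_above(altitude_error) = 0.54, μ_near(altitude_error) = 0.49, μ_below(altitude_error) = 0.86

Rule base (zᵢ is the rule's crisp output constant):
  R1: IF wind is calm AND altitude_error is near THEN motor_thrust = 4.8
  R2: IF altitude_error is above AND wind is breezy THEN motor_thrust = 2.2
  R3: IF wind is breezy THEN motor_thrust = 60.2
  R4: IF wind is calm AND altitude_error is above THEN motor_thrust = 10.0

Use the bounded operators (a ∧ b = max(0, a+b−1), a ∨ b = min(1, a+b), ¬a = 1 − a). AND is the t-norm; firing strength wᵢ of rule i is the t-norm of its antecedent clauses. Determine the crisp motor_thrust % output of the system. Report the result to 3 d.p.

R1 (z=4.8): calm=0.07, near=0.49; AND[max(0, a+b−1)] → w = 0.00
R2 (z=2.2): above=0.54, breezy=0.78; AND[max(0, a+b−1)] → w = 0.32
R3 (z=60.2): breezy=0.78 → w = 0.78
R4 (z=10.0): calm=0.07, above=0.54; AND[max(0, a+b−1)] → w = 0.00
Weighted average = (0.00·4.8 + 0.32·2.2 + 0.78·60.2 + 0.00·10.0) / (0.00 + 0.32 + 0.78 + 0.00)
  = 47.6600 / 1.1000 = 43.327

43.327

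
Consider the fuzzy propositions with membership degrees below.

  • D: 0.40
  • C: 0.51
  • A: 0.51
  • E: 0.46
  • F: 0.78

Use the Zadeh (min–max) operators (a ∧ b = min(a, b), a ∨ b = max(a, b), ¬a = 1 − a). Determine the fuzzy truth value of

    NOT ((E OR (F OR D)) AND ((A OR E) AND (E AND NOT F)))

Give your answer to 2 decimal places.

0.78

F OR D = max(a, b) on (0.78, 0.40) = 0.78
E OR (F OR D) = max(a, b) on (0.46, 0.78) = 0.78
A OR E = max(a, b) on (0.51, 0.46) = 0.51
NOT F = 1 − 0.78 = 0.22
E AND NOT F = min(a, b) on (0.46, 0.22) = 0.22
(A OR E) AND (E AND NOT F) = min(a, b) on (0.51, 0.22) = 0.22
(E OR (F OR D)) AND ((A OR E) AND (E AND NOT F)) = min(a, b) on (0.78, 0.22) = 0.22
NOT ((E OR (F OR D)) AND ((A OR E) AND (E AND NOT F))) = 1 − 0.22 = 0.78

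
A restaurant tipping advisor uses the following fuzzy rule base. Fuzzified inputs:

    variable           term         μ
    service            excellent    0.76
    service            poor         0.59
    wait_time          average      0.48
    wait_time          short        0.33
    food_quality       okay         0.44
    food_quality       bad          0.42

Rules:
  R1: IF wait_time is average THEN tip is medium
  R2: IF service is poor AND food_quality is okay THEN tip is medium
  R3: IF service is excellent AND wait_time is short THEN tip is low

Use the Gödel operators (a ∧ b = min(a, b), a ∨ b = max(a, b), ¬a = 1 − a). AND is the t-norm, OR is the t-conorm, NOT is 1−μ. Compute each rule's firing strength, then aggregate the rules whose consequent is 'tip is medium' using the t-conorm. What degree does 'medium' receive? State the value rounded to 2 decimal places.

R1: average=0.48 → w = 0.48
R2: poor=0.59, okay=0.44; AND[min(a, b)] → w = 0.44
R3: excellent=0.76, short=0.33; AND[min(a, b)] → w = 0.33
Rules with consequent 'medium': {R1, R2} → strengths 0.48, 0.44
Aggregate via t-conorm [max(a, b)]: 0.48

0.48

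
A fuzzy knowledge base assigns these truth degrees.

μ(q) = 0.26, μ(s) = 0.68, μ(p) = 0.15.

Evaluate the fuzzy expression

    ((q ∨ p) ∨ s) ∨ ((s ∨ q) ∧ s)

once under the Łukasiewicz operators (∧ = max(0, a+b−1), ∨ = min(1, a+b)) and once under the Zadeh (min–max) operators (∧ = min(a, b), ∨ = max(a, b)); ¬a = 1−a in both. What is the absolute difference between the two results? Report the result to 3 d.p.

Under Łukasiewicz:
  q ∨ p = min(1, a+b) on (0.26, 0.15) = 0.41
  (q ∨ p) ∨ s = min(1, a+b) on (0.41, 0.68) = 1.00
  s ∨ q = min(1, a+b) on (0.68, 0.26) = 0.94
  (s ∨ q) ∧ s = max(0, a+b−1) on (0.94, 0.68) = 0.62
  ((q ∨ p) ∨ s) ∨ ((s ∨ q) ∧ s) = min(1, a+b) on (1.00, 0.62) = 1.00
  → value = 1.0000
Under Zadeh (min–max):
  q ∨ p = max(a, b) on (0.26, 0.15) = 0.26
  (q ∨ p) ∨ s = max(a, b) on (0.26, 0.68) = 0.68
  s ∨ q = max(a, b) on (0.68, 0.26) = 0.68
  (s ∨ q) ∧ s = min(a, b) on (0.68, 0.68) = 0.68
  ((q ∨ p) ∨ s) ∨ ((s ∨ q) ∧ s) = max(a, b) on (0.68, 0.68) = 0.68
  → value = 0.6800
|1.0000 − 0.6800| = 0.320

0.320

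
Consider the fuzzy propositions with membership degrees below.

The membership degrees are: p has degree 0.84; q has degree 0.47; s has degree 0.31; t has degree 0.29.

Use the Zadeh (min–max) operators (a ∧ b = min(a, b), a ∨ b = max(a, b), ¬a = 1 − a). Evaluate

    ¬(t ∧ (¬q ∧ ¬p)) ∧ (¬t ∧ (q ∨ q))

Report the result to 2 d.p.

0.47

¬q = 1 − 0.47 = 0.53
¬p = 1 − 0.84 = 0.16
¬q ∧ ¬p = min(a, b) on (0.53, 0.16) = 0.16
t ∧ (¬q ∧ ¬p) = min(a, b) on (0.29, 0.16) = 0.16
¬(t ∧ (¬q ∧ ¬p)) = 1 − 0.16 = 0.84
¬t = 1 − 0.29 = 0.71
q ∨ q = max(a, b) on (0.47, 0.47) = 0.47
¬t ∧ (q ∨ q) = min(a, b) on (0.71, 0.47) = 0.47
¬(t ∧ (¬q ∧ ¬p)) ∧ (¬t ∧ (q ∨ q)) = min(a, b) on (0.84, 0.47) = 0.47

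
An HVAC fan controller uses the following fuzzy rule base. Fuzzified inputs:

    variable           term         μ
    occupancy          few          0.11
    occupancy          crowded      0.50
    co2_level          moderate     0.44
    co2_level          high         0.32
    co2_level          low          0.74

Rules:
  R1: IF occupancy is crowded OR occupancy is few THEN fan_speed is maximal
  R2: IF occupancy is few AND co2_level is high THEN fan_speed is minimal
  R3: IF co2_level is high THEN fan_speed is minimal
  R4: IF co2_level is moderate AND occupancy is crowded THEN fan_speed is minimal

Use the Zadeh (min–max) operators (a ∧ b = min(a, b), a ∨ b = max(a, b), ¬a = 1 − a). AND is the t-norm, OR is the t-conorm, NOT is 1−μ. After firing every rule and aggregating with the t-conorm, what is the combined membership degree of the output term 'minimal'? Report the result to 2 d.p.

0.44

R1: crowded=0.50, few=0.11; OR[max(a, b)] → w = 0.50
R2: few=0.11, high=0.32; AND[min(a, b)] → w = 0.11
R3: high=0.32 → w = 0.32
R4: moderate=0.44, crowded=0.50; AND[min(a, b)] → w = 0.44
Rules with consequent 'minimal': {R2, R3, R4} → strengths 0.11, 0.32, 0.44
Aggregate via t-conorm [max(a, b)]: 0.44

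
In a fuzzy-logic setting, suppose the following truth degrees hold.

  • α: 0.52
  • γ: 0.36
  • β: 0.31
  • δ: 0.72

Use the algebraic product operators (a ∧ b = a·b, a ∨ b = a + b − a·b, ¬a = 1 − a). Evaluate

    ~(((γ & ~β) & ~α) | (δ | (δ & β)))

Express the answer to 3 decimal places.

0.192

~β = 1 − 0.3100 = 0.6900
γ & ~β = a·b on (0.3600, 0.6900) = 0.2484
~α = 1 − 0.5200 = 0.4800
(γ & ~β) & ~α = a·b on (0.2484, 0.4800) = 0.1192
δ & β = a·b on (0.7200, 0.3100) = 0.2232
δ | (δ & β) = a + b − a·b on (0.7200, 0.2232) = 0.7825
((γ & ~β) & ~α) | (δ | (δ & β)) = a + b − a·b on (0.1192, 0.7825) = 0.8084
~(((γ & ~β) & ~α) | (δ | (δ & β))) = 1 − 0.8084 = 0.1916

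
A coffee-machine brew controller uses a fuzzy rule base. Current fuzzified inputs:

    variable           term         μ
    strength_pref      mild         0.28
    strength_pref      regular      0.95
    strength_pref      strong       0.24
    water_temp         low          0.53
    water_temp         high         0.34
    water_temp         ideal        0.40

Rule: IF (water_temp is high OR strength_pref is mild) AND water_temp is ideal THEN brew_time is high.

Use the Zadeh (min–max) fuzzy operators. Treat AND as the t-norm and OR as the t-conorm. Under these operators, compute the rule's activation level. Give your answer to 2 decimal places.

firing strength: (high=0.34 OR mild=0.28) = 0.34; AND[min(a, b)] with ideal=0.40 → w = 0.34

0.34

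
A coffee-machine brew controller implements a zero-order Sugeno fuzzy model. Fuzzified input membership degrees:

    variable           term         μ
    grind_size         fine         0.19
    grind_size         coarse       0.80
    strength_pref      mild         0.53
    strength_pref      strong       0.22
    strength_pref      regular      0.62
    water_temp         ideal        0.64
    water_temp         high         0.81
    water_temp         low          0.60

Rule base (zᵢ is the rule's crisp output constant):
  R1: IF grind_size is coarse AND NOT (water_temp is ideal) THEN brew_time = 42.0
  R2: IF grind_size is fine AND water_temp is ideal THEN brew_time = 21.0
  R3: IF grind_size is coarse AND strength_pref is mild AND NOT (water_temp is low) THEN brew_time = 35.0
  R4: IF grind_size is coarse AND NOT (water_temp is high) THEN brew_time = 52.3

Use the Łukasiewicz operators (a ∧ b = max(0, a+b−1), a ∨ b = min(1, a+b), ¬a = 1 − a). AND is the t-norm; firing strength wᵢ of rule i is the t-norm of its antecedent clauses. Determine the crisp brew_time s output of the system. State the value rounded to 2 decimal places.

42.00

R1 (z=42.0): coarse=0.80, ¬ideal=1−0.64=0.36; AND[max(0, a+b−1)] → w = 0.16
R2 (z=21.0): fine=0.19, ideal=0.64; AND[max(0, a+b−1)] → w = 0.00
R3 (z=35.0): coarse=0.80, mild=0.53, ¬low=1−0.60=0.40; AND[max(0, a+b−1)] → w = 0.00
R4 (z=52.3): coarse=0.80, ¬high=1−0.81=0.19; AND[max(0, a+b−1)] → w = 0.00
Weighted average = (0.16·42.0 + 0.00·21.0 + 0.00·35.0 + 0.00·52.3) / (0.16 + 0.00 + 0.00 + 0.00)
  = 6.7200 / 0.1600 = 42.00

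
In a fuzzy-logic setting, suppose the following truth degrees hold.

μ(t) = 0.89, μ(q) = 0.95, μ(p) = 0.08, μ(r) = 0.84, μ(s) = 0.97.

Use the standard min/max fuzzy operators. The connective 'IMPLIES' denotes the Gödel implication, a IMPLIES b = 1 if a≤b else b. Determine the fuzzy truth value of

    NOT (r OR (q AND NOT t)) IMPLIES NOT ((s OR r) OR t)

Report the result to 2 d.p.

NOT t = 1 − 0.89 = 0.11
q AND NOT t = min(a, b) on (0.95, 0.11) = 0.11
r OR (q AND NOT t) = max(a, b) on (0.84, 0.11) = 0.84
NOT (r OR (q AND NOT t)) = 1 − 0.84 = 0.16
s OR r = max(a, b) on (0.97, 0.84) = 0.97
(s OR r) OR t = max(a, b) on (0.97, 0.89) = 0.97
NOT ((s OR r) OR t) = 1 − 0.97 = 0.03
NOT (r OR (q AND NOT t)) IMPLIES NOT ((s OR r) OR t)  [Gödel: 1 if a≤b else b] with a=0.16, b=0.03 → 0.03

0.03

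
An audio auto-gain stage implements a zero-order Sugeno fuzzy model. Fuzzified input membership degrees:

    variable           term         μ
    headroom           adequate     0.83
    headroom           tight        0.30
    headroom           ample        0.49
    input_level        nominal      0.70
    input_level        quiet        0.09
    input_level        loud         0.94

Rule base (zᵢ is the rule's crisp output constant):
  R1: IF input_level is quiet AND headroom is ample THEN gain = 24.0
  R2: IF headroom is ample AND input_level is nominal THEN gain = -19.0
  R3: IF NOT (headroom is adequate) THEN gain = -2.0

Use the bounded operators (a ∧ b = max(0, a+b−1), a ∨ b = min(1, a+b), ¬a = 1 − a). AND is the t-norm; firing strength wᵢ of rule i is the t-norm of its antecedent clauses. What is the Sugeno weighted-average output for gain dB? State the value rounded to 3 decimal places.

R1 (z=24.0): quiet=0.09, ample=0.49; AND[max(0, a+b−1)] → w = 0.00
R2 (z=-19.0): ample=0.49, nominal=0.70; AND[max(0, a+b−1)] → w = 0.19
R3 (z=-2.0): ¬adequate=1−0.83=0.17 → w = 0.17
Weighted average = (0.00·24.0 + 0.19·-19.0 + 0.17·-2.0) / (0.00 + 0.19 + 0.17)
  = -3.9500 / 0.3600 = -10.972

-10.972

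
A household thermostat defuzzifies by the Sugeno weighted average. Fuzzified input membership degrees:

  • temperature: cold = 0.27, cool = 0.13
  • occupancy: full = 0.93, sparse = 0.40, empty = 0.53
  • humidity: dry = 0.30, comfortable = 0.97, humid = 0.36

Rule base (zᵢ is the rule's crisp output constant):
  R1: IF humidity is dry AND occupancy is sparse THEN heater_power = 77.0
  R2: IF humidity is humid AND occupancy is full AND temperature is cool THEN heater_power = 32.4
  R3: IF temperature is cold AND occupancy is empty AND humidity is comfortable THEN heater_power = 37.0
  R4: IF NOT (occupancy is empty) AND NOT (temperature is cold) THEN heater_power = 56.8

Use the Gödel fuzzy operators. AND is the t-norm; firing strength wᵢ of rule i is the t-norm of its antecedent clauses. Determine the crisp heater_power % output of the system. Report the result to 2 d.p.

R1 (z=77.0): dry=0.30, sparse=0.40; AND[min(a, b)] → w = 0.30
R2 (z=32.4): humid=0.36, full=0.93, cool=0.13; AND[min(a, b)] → w = 0.13
R3 (z=37.0): cold=0.27, empty=0.53, comfortable=0.97; AND[min(a, b)] → w = 0.27
R4 (z=56.8): ¬empty=1−0.53=0.47, ¬cold=1−0.27=0.73; AND[min(a, b)] → w = 0.47
Weighted average = (0.30·77.0 + 0.13·32.4 + 0.27·37.0 + 0.47·56.8) / (0.30 + 0.13 + 0.27 + 0.47)
  = 63.9980 / 1.1700 = 54.70

54.70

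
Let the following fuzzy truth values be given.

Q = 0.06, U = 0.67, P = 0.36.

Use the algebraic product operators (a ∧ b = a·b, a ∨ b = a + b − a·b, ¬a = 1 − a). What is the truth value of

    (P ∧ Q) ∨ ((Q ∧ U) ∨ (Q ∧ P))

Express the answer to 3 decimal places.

0.081

P ∧ Q = a·b on (0.3600, 0.0600) = 0.0216
Q ∧ U = a·b on (0.0600, 0.6700) = 0.0402
Q ∧ P = a·b on (0.0600, 0.3600) = 0.0216
(Q ∧ U) ∨ (Q ∧ P) = a + b − a·b on (0.0402, 0.0216) = 0.0609
(P ∧ Q) ∨ ((Q ∧ U) ∨ (Q ∧ P)) = a + b − a·b on (0.0216, 0.0609) = 0.0812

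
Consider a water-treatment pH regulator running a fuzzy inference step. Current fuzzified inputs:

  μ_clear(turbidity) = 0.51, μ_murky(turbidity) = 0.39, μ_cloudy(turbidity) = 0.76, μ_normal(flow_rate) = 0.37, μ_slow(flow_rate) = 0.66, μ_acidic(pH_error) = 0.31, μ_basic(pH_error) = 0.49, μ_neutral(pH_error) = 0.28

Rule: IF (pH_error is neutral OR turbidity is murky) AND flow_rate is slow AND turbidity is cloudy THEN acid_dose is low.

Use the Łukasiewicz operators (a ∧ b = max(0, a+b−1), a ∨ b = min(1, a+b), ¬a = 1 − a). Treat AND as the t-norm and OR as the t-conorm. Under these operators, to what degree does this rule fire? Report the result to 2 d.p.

0.09

firing strength: (neutral=0.28 OR murky=0.39) = 0.67; AND[max(0, a+b−1)] with slow=0.66, cloudy=0.76 → w = 0.09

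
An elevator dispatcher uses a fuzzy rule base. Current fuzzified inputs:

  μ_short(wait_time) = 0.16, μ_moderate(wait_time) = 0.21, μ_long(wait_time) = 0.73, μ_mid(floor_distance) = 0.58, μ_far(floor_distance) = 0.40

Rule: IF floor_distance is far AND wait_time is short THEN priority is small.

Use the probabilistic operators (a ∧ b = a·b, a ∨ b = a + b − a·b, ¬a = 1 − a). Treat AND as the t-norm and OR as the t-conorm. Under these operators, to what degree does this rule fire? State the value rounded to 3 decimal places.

firing strength: far=0.40, short=0.16; AND[a·b] → w = 0.0640

0.064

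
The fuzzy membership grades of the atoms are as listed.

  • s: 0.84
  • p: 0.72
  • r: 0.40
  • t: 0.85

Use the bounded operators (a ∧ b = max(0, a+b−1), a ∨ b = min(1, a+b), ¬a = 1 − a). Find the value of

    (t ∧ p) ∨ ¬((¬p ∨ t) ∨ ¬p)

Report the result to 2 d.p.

t ∧ p = max(0, a+b−1) on (0.85, 0.72) = 0.57
¬p = 1 − 0.72 = 0.28
¬p ∨ t = min(1, a+b) on (0.28, 0.85) = 1.00
¬p = 1 − 0.72 = 0.28
(¬p ∨ t) ∨ ¬p = min(1, a+b) on (1.00, 0.28) = 1.00
¬((¬p ∨ t) ∨ ¬p) = 1 − 1.00 = 0.00
(t ∧ p) ∨ ¬((¬p ∨ t) ∨ ¬p) = min(1, a+b) on (0.57, 0.00) = 0.57

0.57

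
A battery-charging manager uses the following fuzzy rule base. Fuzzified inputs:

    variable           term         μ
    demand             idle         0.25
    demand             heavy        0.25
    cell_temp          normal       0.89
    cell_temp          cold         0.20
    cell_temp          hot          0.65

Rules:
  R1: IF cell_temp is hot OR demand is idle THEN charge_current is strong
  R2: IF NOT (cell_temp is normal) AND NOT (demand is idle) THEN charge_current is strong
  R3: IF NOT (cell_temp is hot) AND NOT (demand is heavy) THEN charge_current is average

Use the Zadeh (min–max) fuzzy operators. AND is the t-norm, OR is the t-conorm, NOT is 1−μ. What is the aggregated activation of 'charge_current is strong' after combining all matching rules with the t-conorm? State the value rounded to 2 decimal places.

R1: hot=0.65, idle=0.25; OR[max(a, b)] → w = 0.65
R2: ¬normal=1−0.89=0.11, ¬idle=1−0.25=0.75; AND[min(a, b)] → w = 0.11
R3: ¬hot=1−0.65=0.35, ¬heavy=1−0.25=0.75; AND[min(a, b)] → w = 0.35
Rules with consequent 'strong': {R1, R2} → strengths 0.65, 0.11
Aggregate via t-conorm [max(a, b)]: 0.65

0.65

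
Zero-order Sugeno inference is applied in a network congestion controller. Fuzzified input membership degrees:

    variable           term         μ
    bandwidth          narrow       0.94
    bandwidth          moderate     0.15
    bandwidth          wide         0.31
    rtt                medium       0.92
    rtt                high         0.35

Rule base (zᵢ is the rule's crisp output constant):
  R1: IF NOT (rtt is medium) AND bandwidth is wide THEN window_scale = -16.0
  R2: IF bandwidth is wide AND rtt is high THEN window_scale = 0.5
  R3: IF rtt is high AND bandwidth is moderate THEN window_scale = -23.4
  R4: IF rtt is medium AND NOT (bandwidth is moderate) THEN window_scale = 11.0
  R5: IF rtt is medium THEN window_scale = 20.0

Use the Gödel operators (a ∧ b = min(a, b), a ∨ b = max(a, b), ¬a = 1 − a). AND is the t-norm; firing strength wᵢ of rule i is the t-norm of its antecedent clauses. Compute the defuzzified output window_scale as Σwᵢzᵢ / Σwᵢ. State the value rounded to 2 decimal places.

10.01

R1 (z=-16.0): ¬medium=1−0.92=0.08, wide=0.31; AND[min(a, b)] → w = 0.08
R2 (z=0.5): wide=0.31, high=0.35; AND[min(a, b)] → w = 0.31
R3 (z=-23.4): high=0.35, moderate=0.15; AND[min(a, b)] → w = 0.15
R4 (z=11.0): medium=0.92, ¬moderate=1−0.15=0.85; AND[min(a, b)] → w = 0.85
R5 (z=20.0): medium=0.92 → w = 0.92
Weighted average = (0.08·-16.0 + 0.31·0.5 + 0.15·-23.4 + 0.85·11.0 + 0.92·20.0) / (0.08 + 0.31 + 0.15 + 0.85 + 0.92)
  = 23.1150 / 2.3100 = 10.01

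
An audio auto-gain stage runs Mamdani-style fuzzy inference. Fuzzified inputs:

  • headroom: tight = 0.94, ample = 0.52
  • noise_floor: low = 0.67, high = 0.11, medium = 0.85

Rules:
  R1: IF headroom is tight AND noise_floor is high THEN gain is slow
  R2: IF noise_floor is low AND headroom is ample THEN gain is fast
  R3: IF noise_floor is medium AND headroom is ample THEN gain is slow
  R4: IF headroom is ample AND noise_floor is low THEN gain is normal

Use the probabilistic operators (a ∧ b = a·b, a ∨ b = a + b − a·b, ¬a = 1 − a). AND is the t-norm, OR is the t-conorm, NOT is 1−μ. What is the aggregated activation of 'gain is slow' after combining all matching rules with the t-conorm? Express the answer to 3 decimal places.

R1: tight=0.94, high=0.11; AND[a·b] → w = 0.1034
R2: low=0.67, ample=0.52; AND[a·b] → w = 0.3484
R3: medium=0.85, ample=0.52; AND[a·b] → w = 0.4420
R4: ample=0.52, low=0.67; AND[a·b] → w = 0.3484
Rules with consequent 'slow': {R1, R3} → strengths 0.1034, 0.4420
Aggregate via t-conorm [a + b − a·b]: 0.4997

0.500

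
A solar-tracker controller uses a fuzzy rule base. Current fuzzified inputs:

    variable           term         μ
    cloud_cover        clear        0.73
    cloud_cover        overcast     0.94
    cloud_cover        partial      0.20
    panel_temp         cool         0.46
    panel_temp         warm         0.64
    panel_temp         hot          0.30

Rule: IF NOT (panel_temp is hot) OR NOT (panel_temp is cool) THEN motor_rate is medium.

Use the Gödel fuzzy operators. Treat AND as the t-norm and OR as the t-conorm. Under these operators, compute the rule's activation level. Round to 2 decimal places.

firing strength: ¬hot=1−0.30=0.70, ¬cool=1−0.46=0.54; OR[max(a, b)] → w = 0.70

0.70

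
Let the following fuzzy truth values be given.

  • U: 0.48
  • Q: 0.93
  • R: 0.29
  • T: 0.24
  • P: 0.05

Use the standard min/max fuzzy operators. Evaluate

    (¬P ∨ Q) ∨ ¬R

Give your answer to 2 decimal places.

¬P = 1 − 0.05 = 0.95
¬P ∨ Q = max(a, b) on (0.95, 0.93) = 0.95
¬R = 1 − 0.29 = 0.71
(¬P ∨ Q) ∨ ¬R = max(a, b) on (0.95, 0.71) = 0.95

0.95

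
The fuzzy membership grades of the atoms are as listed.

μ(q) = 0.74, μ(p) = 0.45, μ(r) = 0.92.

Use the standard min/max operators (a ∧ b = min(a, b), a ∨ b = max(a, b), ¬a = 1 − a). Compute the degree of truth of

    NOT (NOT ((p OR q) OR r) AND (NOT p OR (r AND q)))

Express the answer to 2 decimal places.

0.92

p OR q = max(a, b) on (0.45, 0.74) = 0.74
(p OR q) OR r = max(a, b) on (0.74, 0.92) = 0.92
NOT ((p OR q) OR r) = 1 − 0.92 = 0.08
NOT p = 1 − 0.45 = 0.55
r AND q = min(a, b) on (0.92, 0.74) = 0.74
NOT p OR (r AND q) = max(a, b) on (0.55, 0.74) = 0.74
NOT ((p OR q) OR r) AND (NOT p OR (r AND q)) = min(a, b) on (0.08, 0.74) = 0.08
NOT (NOT ((p OR q) OR r) AND (NOT p OR (r AND q))) = 1 − 0.08 = 0.92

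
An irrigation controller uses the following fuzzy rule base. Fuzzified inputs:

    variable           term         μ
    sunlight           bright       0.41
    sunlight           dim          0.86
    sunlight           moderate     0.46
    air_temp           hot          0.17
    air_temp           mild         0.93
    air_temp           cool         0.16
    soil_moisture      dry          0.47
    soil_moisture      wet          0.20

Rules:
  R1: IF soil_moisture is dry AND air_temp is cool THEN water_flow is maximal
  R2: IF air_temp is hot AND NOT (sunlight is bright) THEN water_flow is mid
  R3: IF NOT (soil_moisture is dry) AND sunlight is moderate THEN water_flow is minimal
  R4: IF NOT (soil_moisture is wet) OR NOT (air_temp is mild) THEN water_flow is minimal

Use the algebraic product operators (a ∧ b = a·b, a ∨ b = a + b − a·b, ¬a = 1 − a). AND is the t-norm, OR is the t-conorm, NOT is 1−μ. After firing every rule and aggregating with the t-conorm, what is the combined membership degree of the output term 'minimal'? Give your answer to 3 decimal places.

0.859

R1: dry=0.47, cool=0.16; AND[a·b] → w = 0.0752
R2: hot=0.17, ¬bright=1−0.41=0.59; AND[a·b] → w = 0.1003
R3: ¬dry=1−0.47=0.53, moderate=0.46; AND[a·b] → w = 0.2438
R4: ¬wet=1−0.20=0.80, ¬mild=1−0.93=0.07; OR[a + b − a·b] → w = 0.8140
Rules with consequent 'minimal': {R3, R4} → strengths 0.2438, 0.8140
Aggregate via t-conorm [a + b − a·b]: 0.8593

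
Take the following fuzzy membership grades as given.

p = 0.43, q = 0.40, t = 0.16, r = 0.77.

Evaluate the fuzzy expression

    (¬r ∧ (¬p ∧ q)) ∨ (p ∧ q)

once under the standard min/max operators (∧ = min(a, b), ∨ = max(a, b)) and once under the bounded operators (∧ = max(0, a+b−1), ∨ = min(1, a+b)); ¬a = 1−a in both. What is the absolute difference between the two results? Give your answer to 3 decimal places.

Under standard min/max:
  ¬r = 1 − 0.77 = 0.23
  ¬p = 1 − 0.43 = 0.57
  ¬p ∧ q = min(a, b) on (0.57, 0.40) = 0.40
  ¬r ∧ (¬p ∧ q) = min(a, b) on (0.23, 0.40) = 0.23
  p ∧ q = min(a, b) on (0.43, 0.40) = 0.40
  (¬r ∧ (¬p ∧ q)) ∨ (p ∧ q) = max(a, b) on (0.23, 0.40) = 0.40
  → value = 0.4000
Under bounded:
  ¬r = 1 − 0.77 = 0.23
  ¬p = 1 − 0.43 = 0.57
  ¬p ∧ q = max(0, a+b−1) on (0.57, 0.40) = 0.00
  ¬r ∧ (¬p ∧ q) = max(0, a+b−1) on (0.23, 0.00) = 0.00
  p ∧ q = max(0, a+b−1) on (0.43, 0.40) = 0.00
  (¬r ∧ (¬p ∧ q)) ∨ (p ∧ q) = min(1, a+b) on (0.00, 0.00) = 0.00
  → value = 0.0000
|0.4000 − 0.0000| = 0.400

0.400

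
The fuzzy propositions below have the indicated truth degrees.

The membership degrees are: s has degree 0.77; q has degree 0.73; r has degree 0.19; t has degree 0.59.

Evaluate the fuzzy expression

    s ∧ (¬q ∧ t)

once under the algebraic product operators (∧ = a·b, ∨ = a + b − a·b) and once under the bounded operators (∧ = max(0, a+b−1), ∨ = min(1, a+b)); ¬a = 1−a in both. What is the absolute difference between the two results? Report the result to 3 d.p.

Under algebraic product:
  ¬q = 1 − 0.7300 = 0.2700
  ¬q ∧ t = a·b on (0.2700, 0.5900) = 0.1593
  s ∧ (¬q ∧ t) = a·b on (0.7700, 0.1593) = 0.1227
  → value = 0.1227
Under bounded:
  ¬q = 1 − 0.73 = 0.27
  ¬q ∧ t = max(0, a+b−1) on (0.27, 0.59) = 0.00
  s ∧ (¬q ∧ t) = max(0, a+b−1) on (0.77, 0.00) = 0.00
  → value = 0.0000
|0.1227 − 0.0000| = 0.123

0.123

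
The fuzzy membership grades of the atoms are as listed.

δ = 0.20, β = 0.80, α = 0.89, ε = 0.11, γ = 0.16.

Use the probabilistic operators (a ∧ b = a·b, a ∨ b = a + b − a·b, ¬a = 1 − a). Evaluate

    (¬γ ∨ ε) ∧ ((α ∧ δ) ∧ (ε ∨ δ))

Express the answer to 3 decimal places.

¬γ = 1 − 0.1600 = 0.8400
¬γ ∨ ε = a + b − a·b on (0.8400, 0.1100) = 0.8576
α ∧ δ = a·b on (0.8900, 0.2000) = 0.1780
ε ∨ δ = a + b − a·b on (0.1100, 0.2000) = 0.2880
(α ∧ δ) ∧ (ε ∨ δ) = a·b on (0.1780, 0.2880) = 0.0513
(¬γ ∨ ε) ∧ ((α ∧ δ) ∧ (ε ∨ δ)) = a·b on (0.8576, 0.0513) = 0.0440

0.044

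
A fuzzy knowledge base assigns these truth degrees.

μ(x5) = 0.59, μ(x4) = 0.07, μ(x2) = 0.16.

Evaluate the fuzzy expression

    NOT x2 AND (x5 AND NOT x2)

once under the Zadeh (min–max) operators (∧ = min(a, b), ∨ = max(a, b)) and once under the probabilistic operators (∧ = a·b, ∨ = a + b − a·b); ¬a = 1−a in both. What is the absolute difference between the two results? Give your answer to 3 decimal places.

Under Zadeh (min–max):
  NOT x2 = 1 − 0.16 = 0.84
  NOT x2 = 1 − 0.16 = 0.84
  x5 AND NOT x2 = min(a, b) on (0.59, 0.84) = 0.59
  NOT x2 AND (x5 AND NOT x2) = min(a, b) on (0.84, 0.59) = 0.59
  → value = 0.5900
Under probabilistic:
  NOT x2 = 1 − 0.1600 = 0.8400
  NOT x2 = 1 − 0.1600 = 0.8400
  x5 AND NOT x2 = a·b on (0.5900, 0.8400) = 0.4956
  NOT x2 AND (x5 AND NOT x2) = a·b on (0.8400, 0.4956) = 0.4163
  → value = 0.4163
|0.5900 − 0.4163| = 0.174

0.174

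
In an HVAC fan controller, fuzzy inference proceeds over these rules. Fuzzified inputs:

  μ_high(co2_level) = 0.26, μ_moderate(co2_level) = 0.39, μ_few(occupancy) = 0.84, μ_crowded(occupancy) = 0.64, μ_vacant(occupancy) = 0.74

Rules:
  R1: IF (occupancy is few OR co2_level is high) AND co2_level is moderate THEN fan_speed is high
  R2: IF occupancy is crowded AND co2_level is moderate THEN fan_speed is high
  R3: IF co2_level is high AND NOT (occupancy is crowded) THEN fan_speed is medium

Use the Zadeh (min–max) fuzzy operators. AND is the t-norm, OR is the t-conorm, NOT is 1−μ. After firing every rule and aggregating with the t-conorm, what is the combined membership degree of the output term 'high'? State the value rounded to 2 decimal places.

0.39

R1: (few=0.84 OR high=0.26) = 0.84; AND[min(a, b)] with moderate=0.39 → w = 0.39
R2: crowded=0.64, moderate=0.39; AND[min(a, b)] → w = 0.39
R3: high=0.26, ¬crowded=1−0.64=0.36; AND[min(a, b)] → w = 0.26
Rules with consequent 'high': {R1, R2} → strengths 0.39, 0.39
Aggregate via t-conorm [max(a, b)]: 0.39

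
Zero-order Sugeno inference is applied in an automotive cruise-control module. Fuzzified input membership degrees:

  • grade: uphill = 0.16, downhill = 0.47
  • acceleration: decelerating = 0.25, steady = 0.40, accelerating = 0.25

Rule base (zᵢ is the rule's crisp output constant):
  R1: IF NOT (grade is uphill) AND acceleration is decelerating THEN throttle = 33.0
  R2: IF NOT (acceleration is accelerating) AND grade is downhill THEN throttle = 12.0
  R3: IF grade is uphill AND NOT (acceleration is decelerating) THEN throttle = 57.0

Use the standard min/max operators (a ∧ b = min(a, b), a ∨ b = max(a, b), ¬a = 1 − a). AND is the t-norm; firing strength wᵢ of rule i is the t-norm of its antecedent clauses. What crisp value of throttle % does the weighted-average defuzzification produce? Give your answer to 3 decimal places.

26.148

R1 (z=33.0): ¬uphill=1−0.16=0.84, decelerating=0.25; AND[min(a, b)] → w = 0.25
R2 (z=12.0): ¬accelerating=1−0.25=0.75, downhill=0.47; AND[min(a, b)] → w = 0.47
R3 (z=57.0): uphill=0.16, ¬decelerating=1−0.25=0.75; AND[min(a, b)] → w = 0.16
Weighted average = (0.25·33.0 + 0.47·12.0 + 0.16·57.0) / (0.25 + 0.47 + 0.16)
  = 23.0100 / 0.8800 = 26.148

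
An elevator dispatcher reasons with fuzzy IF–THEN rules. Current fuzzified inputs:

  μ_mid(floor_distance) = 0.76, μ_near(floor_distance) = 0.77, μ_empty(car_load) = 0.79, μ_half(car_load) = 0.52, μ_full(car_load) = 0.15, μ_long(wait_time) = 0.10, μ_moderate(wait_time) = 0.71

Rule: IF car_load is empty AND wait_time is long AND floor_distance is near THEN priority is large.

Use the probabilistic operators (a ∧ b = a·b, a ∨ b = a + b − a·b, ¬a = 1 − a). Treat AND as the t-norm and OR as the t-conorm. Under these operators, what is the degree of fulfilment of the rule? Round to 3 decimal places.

firing strength: empty=0.79, long=0.10, near=0.77; AND[a·b] → w = 0.0608

0.061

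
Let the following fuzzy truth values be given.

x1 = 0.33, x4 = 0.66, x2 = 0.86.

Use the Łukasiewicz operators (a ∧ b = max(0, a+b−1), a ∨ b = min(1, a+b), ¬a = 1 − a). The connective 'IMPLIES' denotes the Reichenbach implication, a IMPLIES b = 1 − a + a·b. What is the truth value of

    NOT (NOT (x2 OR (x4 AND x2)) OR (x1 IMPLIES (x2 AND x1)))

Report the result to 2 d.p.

0.27

x4 AND x2 = max(0, a+b−1) on (0.66, 0.86) = 0.52
x2 OR (x4 AND x2) = min(1, a+b) on (0.86, 0.52) = 1.00
NOT (x2 OR (x4 AND x2)) = 1 − 1.00 = 0.00
x2 AND x1 = max(0, a+b−1) on (0.86, 0.33) = 0.19
x1 IMPLIES (x2 AND x1)  [Reichenbach: 1 − a + a·b] with a=0.33, b=0.19 → 0.73
NOT (x2 OR (x4 AND x2)) OR (x1 IMPLIES (x2 AND x1)) = min(1, a+b) on (0.00, 0.73) = 0.73
NOT (NOT (x2 OR (x4 AND x2)) OR (x1 IMPLIES (x2 AND x1))) = 1 − 0.73 = 0.27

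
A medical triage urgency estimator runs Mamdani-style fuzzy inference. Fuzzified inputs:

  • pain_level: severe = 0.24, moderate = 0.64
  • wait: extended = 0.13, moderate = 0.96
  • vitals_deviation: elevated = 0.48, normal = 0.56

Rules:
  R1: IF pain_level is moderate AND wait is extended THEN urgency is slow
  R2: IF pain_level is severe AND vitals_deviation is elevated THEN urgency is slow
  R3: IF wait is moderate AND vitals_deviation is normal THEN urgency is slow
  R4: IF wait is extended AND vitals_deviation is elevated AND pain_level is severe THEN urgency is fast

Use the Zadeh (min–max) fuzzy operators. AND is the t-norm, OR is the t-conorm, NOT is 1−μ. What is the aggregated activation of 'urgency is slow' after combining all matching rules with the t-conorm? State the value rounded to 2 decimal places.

0.56

R1: moderate=0.64, extended=0.13; AND[min(a, b)] → w = 0.13
R2: severe=0.24, elevated=0.48; AND[min(a, b)] → w = 0.24
R3: moderate=0.96, normal=0.56; AND[min(a, b)] → w = 0.56
R4: extended=0.13, elevated=0.48, severe=0.24; AND[min(a, b)] → w = 0.13
Rules with consequent 'slow': {R1, R2, R3} → strengths 0.13, 0.24, 0.56
Aggregate via t-conorm [max(a, b)]: 0.56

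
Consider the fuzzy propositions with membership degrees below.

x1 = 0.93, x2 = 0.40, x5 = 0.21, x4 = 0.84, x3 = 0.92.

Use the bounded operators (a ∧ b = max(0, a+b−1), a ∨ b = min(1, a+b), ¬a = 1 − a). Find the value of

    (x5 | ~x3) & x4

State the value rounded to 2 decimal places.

~x3 = 1 − 0.92 = 0.08
x5 | ~x3 = min(1, a+b) on (0.21, 0.08) = 0.29
(x5 | ~x3) & x4 = max(0, a+b−1) on (0.29, 0.84) = 0.13

0.13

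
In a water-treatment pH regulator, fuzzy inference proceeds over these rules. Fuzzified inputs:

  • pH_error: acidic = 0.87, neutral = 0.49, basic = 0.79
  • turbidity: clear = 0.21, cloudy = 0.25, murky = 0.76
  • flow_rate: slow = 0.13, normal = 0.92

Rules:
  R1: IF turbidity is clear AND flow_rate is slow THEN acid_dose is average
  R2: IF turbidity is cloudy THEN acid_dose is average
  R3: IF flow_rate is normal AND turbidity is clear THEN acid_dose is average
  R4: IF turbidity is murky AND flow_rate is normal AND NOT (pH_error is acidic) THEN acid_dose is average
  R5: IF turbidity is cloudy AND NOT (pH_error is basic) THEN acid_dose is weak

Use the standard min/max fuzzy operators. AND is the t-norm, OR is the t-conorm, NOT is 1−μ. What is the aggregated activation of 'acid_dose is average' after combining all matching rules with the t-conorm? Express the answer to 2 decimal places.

R1: clear=0.21, slow=0.13; AND[min(a, b)] → w = 0.13
R2: cloudy=0.25 → w = 0.25
R3: normal=0.92, clear=0.21; AND[min(a, b)] → w = 0.21
R4: murky=0.76, normal=0.92, ¬acidic=1−0.87=0.13; AND[min(a, b)] → w = 0.13
R5: cloudy=0.25, ¬basic=1−0.79=0.21; AND[min(a, b)] → w = 0.21
Rules with consequent 'average': {R1, R2, R3, R4} → strengths 0.13, 0.25, 0.21, 0.13
Aggregate via t-conorm [max(a, b)]: 0.25

0.25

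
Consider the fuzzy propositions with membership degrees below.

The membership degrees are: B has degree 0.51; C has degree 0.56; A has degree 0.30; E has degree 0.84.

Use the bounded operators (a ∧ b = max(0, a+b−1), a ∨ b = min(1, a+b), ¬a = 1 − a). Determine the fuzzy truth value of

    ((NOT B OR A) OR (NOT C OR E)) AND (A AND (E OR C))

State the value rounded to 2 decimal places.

0.30

NOT B = 1 − 0.51 = 0.49
NOT B OR A = min(1, a+b) on (0.49, 0.30) = 0.79
NOT C = 1 − 0.56 = 0.44
NOT C OR E = min(1, a+b) on (0.44, 0.84) = 1.00
(NOT B OR A) OR (NOT C OR E) = min(1, a+b) on (0.79, 1.00) = 1.00
E OR C = min(1, a+b) on (0.84, 0.56) = 1.00
A AND (E OR C) = max(0, a+b−1) on (0.30, 1.00) = 0.30
((NOT B OR A) OR (NOT C OR E)) AND (A AND (E OR C)) = max(0, a+b−1) on (1.00, 0.30) = 0.30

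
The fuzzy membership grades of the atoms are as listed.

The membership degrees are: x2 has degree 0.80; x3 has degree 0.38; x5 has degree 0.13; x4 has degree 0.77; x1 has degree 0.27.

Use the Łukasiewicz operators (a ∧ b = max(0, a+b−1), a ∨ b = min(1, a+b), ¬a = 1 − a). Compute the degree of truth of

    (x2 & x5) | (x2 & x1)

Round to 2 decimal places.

x2 & x5 = max(0, a+b−1) on (0.80, 0.13) = 0.00
x2 & x1 = max(0, a+b−1) on (0.80, 0.27) = 0.07
(x2 & x5) | (x2 & x1) = min(1, a+b) on (0.00, 0.07) = 0.07

0.07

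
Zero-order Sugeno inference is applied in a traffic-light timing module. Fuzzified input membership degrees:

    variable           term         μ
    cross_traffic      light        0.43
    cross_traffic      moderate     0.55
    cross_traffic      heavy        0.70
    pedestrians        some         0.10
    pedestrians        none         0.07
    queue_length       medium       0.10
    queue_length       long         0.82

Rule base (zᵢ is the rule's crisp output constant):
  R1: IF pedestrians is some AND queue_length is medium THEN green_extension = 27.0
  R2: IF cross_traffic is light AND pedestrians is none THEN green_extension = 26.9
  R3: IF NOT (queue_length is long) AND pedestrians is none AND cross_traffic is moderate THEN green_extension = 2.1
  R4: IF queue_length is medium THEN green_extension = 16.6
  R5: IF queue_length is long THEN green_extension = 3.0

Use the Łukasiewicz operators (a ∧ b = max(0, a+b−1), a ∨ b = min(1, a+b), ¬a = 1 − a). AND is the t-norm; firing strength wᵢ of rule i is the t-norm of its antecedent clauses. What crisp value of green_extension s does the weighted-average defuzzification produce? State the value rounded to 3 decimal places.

4.478

R1 (z=27.0): some=0.10, medium=0.10; AND[max(0, a+b−1)] → w = 0.00
R2 (z=26.9): light=0.43, none=0.07; AND[max(0, a+b−1)] → w = 0.00
R3 (z=2.1): ¬long=1−0.82=0.18, none=0.07, moderate=0.55; AND[max(0, a+b−1)] → w = 0.00
R4 (z=16.6): medium=0.10 → w = 0.10
R5 (z=3.0): long=0.82 → w = 0.82
Weighted average = (0.00·27.0 + 0.00·26.9 + 0.00·2.1 + 0.10·16.6 + 0.82·3.0) / (0.00 + 0.00 + 0.00 + 0.10 + 0.82)
  = 4.1200 / 0.9200 = 4.478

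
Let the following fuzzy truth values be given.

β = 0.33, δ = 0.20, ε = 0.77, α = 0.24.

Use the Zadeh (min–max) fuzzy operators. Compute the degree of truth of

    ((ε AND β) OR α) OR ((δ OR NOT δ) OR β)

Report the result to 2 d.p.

0.80

ε AND β = min(a, b) on (0.77, 0.33) = 0.33
(ε AND β) OR α = max(a, b) on (0.33, 0.24) = 0.33
NOT δ = 1 − 0.20 = 0.80
δ OR NOT δ = max(a, b) on (0.20, 0.80) = 0.80
(δ OR NOT δ) OR β = max(a, b) on (0.80, 0.33) = 0.80
((ε AND β) OR α) OR ((δ OR NOT δ) OR β) = max(a, b) on (0.33, 0.80) = 0.80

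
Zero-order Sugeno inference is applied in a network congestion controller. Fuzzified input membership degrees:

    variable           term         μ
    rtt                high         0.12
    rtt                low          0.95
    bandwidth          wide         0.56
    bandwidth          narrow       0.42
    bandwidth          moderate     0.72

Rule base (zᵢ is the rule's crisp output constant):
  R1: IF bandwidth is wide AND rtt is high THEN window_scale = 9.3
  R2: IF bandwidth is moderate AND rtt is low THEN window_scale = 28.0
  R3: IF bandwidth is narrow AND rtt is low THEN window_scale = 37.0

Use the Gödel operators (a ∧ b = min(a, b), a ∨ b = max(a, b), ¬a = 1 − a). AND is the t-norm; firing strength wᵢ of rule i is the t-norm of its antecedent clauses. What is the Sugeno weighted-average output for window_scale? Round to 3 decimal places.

29.219

R1 (z=9.3): wide=0.56, high=0.12; AND[min(a, b)] → w = 0.12
R2 (z=28.0): moderate=0.72, low=0.95; AND[min(a, b)] → w = 0.72
R3 (z=37.0): narrow=0.42, low=0.95; AND[min(a, b)] → w = 0.42
Weighted average = (0.12·9.3 + 0.72·28.0 + 0.42·37.0) / (0.12 + 0.72 + 0.42)
  = 36.8160 / 1.2600 = 29.219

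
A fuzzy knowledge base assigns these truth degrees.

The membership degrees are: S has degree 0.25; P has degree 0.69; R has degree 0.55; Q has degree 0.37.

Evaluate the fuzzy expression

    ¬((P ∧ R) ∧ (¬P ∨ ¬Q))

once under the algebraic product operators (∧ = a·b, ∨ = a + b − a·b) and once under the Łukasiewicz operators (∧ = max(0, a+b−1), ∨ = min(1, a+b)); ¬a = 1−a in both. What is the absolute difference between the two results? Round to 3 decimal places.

Under algebraic product:
  P ∧ R = a·b on (0.6900, 0.5500) = 0.3795
  ¬P = 1 − 0.6900 = 0.3100
  ¬Q = 1 − 0.3700 = 0.6300
  ¬P ∨ ¬Q = a + b − a·b on (0.3100, 0.6300) = 0.7447
  (P ∧ R) ∧ (¬P ∨ ¬Q) = a·b on (0.3795, 0.7447) = 0.2826
  ¬((P ∧ R) ∧ (¬P ∨ ¬Q)) = 1 − 0.2826 = 0.7174
  → value = 0.7174
Under Łukasiewicz:
  P ∧ R = max(0, a+b−1) on (0.69, 0.55) = 0.24
  ¬P = 1 − 0.69 = 0.31
  ¬Q = 1 − 0.37 = 0.63
  ¬P ∨ ¬Q = min(1, a+b) on (0.31, 0.63) = 0.94
  (P ∧ R) ∧ (¬P ∨ ¬Q) = max(0, a+b−1) on (0.24, 0.94) = 0.18
  ¬((P ∧ R) ∧ (¬P ∨ ¬Q)) = 1 − 0.18 = 0.82
  → value = 0.8200
|0.7174 − 0.8200| = 0.103

0.103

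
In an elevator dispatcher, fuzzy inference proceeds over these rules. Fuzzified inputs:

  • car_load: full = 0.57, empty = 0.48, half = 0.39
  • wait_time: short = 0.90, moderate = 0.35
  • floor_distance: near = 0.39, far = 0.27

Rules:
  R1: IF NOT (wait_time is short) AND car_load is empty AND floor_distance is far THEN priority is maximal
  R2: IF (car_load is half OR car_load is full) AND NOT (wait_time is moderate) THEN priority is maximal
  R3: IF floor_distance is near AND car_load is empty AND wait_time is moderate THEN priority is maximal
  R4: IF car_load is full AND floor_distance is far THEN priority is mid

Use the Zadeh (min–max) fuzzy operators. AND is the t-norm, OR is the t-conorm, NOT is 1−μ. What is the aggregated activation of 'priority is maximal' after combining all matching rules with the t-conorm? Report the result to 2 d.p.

0.57

R1: ¬short=1−0.90=0.10, empty=0.48, far=0.27; AND[min(a, b)] → w = 0.10
R2: (half=0.39 OR full=0.57) = 0.57; AND[min(a, b)] with ¬moderate=1−0.35=0.65 → w = 0.57
R3: near=0.39, empty=0.48, moderate=0.35; AND[min(a, b)] → w = 0.35
R4: full=0.57, far=0.27; AND[min(a, b)] → w = 0.27
Rules with consequent 'maximal': {R1, R2, R3} → strengths 0.10, 0.57, 0.35
Aggregate via t-conorm [max(a, b)]: 0.57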